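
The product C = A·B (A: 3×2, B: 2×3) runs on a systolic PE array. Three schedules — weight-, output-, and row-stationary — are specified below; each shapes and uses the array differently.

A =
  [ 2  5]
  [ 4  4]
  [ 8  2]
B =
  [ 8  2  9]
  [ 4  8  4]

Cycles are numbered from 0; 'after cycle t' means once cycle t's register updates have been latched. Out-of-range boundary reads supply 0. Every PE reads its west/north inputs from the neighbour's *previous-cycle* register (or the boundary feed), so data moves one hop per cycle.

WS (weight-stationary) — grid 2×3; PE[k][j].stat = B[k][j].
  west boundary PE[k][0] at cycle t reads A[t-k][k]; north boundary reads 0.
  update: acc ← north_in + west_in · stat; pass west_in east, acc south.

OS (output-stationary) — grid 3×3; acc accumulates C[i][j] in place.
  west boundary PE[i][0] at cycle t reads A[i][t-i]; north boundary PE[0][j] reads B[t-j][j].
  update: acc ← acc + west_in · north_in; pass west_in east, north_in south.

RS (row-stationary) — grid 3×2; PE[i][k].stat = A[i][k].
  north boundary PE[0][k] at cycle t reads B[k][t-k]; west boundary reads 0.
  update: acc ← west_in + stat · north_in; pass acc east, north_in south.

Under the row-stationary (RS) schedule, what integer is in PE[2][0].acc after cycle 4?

RS on a 3×2 grid — tracing PE[2][0] and its feeders:
  t=0 PE[1][0]: acc=0 h=0 v=0
  t=0 PE[2][0]: acc=0 h=0 v=0
  t=1 PE[1][0]: acc=32 h=32 v=8
  t=1 PE[2][0]: acc=0 h=0 v=0
  t=2 PE[1][0]: acc=8 h=8 v=2
  t=2 PE[2][0]: acc=64 h=64 v=8
  t=3 PE[1][0]: acc=36 h=36 v=9
  t=3 PE[2][0]: acc=16 h=16 v=2
  t=4 PE[1][0]: acc=0 h=0 v=0
  t=4 PE[2][0]: acc=72 h=72 v=9

PE[2][0].acc = 72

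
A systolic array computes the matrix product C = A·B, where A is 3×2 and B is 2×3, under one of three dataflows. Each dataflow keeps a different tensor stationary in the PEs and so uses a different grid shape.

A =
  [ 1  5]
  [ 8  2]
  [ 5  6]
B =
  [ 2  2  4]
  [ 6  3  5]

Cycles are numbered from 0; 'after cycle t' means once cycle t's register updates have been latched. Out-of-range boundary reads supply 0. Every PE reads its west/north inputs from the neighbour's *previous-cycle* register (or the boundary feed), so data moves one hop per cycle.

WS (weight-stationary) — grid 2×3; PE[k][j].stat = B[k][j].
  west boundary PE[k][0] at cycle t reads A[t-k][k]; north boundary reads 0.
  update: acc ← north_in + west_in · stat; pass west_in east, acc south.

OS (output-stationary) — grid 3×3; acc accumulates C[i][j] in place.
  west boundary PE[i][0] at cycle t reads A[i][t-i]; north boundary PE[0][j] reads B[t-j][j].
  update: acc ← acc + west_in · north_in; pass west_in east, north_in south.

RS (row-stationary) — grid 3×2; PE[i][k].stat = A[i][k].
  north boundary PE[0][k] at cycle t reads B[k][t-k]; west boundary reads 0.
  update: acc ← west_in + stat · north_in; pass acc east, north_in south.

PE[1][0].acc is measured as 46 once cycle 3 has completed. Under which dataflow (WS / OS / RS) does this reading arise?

WS (2×3 grid), PE[1][0]:
  t=0 PE[1][0]: acc=0 h=0 v=0
  t=1 PE[1][0]: acc=32 h=5 v=32
  t=2 PE[1][0]: acc=28 h=2 v=28
  t=3 PE[1][0]: acc=46 h=6 v=46
OS (3×3 grid), PE[1][0]:
  t=0 PE[1][0]: acc=0 h=0 v=0
  t=1 PE[1][0]: acc=16 h=8 v=2
  t=2 PE[1][0]: acc=28 h=2 v=6
  t=3 PE[1][0]: acc=28 h=0 v=0
RS (3×2 grid), PE[1][0]:
  t=0 PE[1][0]: acc=0 h=0 v=0
  t=1 PE[1][0]: acc=16 h=16 v=2
  t=2 PE[1][0]: acc=16 h=16 v=2
  t=3 PE[1][0]: acc=32 h=32 v=4

dataflow = WS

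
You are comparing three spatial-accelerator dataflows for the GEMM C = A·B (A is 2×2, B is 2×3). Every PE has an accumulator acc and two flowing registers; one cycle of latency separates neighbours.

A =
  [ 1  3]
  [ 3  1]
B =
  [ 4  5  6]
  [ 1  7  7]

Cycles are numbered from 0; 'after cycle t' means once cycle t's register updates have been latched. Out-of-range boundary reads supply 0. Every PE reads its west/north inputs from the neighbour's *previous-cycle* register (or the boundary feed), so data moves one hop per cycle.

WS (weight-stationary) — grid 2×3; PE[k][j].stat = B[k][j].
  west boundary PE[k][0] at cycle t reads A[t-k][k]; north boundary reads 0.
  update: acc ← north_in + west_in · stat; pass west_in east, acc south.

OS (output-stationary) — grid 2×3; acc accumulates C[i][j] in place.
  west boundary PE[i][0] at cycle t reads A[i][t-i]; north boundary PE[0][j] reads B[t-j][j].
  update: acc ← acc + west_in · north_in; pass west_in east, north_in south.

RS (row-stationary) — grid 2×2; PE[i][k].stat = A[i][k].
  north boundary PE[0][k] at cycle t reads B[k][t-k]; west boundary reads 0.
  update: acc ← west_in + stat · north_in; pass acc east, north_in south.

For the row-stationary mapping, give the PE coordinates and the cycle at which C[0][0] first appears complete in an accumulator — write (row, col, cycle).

RS — PE[0][1] is where C[0][0] collects:
  t=0 PE[0][1]: acc=0 h=0 v=0
  t=1 PE[0][1]: acc=7 h=7 v=1

(row, col, cycle) = (0, 1, 1)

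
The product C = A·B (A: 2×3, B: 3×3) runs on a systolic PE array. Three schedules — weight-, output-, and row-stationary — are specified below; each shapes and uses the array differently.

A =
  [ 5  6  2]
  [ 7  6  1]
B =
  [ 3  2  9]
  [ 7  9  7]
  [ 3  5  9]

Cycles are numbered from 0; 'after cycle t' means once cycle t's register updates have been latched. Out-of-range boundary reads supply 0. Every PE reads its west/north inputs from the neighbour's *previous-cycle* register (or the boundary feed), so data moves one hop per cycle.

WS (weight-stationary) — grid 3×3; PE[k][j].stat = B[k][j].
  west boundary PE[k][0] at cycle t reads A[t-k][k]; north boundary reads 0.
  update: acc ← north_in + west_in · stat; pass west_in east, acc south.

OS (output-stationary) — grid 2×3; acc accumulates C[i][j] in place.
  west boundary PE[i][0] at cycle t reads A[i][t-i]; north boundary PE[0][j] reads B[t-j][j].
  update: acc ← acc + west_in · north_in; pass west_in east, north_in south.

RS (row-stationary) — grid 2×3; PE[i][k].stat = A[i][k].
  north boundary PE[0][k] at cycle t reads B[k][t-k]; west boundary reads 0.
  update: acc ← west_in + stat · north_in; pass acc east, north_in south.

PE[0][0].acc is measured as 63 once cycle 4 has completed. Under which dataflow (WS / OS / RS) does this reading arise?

WS [3×3] PE[0][0] across cycles:
  step 0 · PE0,0: acc=15; fwd→5 fwd↓15
  step 1 · PE0,0: acc=21; fwd→7 fwd↓21
  step 2 · PE0,0: acc=0; fwd→0 fwd↓0
  step 3 · PE0,0: acc=0; fwd→0 fwd↓0
  step 4 · PE0,0: acc=0; fwd→0 fwd↓0
OS [2×3] PE[0][0] across cycles:
  step 0 · PE0,0: acc=15; fwd→5 fwd↓3
  step 1 · PE0,0: acc=57; fwd→6 fwd↓7
  step 2 · PE0,0: acc=63; fwd→2 fwd↓3
  step 3 · PE0,0: acc=63; fwd→0 fwd↓0
  step 4 · PE0,0: acc=63; fwd→0 fwd↓0
RS [2×3] PE[0][0] across cycles:
  step 0 · PE0,0: acc=15; fwd→15 fwd↓3
  step 1 · PE0,0: acc=10; fwd→10 fwd↓2
  step 2 · PE0,0: acc=45; fwd→45 fwd↓9
  step 3 · PE0,0: acc=0; fwd→0 fwd↓0
  step 4 · PE0,0: acc=0; fwd→0 fwd↓0

dataflow = OS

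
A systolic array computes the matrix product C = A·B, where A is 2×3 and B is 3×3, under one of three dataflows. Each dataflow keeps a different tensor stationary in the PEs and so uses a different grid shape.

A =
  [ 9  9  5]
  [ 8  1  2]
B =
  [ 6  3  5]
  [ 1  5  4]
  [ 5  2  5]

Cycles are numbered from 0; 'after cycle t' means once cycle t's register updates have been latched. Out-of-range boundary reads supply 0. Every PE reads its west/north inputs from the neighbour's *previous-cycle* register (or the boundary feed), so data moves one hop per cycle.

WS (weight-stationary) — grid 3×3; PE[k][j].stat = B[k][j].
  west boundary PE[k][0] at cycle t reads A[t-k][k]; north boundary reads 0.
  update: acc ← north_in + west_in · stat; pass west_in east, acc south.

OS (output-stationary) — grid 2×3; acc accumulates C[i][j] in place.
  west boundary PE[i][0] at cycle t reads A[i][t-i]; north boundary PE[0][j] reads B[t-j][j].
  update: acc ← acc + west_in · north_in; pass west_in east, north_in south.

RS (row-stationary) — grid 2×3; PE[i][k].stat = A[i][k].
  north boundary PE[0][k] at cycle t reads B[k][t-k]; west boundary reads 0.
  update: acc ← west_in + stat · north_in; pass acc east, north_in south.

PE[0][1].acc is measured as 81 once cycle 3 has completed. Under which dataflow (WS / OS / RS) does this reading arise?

dataflow = RS

— WS: 3×3; PE[0][1] trace:
  step 0 · PE0,1: acc=0; fwd→0 fwd↓0
  step 1 · PE0,1: acc=27; fwd→9 fwd↓27
  step 2 · PE0,1: acc=24; fwd→8 fwd↓24
  step 3 · PE0,1: acc=0; fwd→0 fwd↓0
— OS: 2×3; PE[0][1] trace:
  step 0 · PE0,1: acc=0; fwd→0 fwd↓0
  step 1 · PE0,1: acc=27; fwd→9 fwd↓3
  step 2 · PE0,1: acc=72; fwd→9 fwd↓5
  step 3 · PE0,1: acc=82; fwd→5 fwd↓2
— RS: 2×3; PE[0][1] trace:
  step 0 · PE0,1: acc=0; fwd→0 fwd↓0
  step 1 · PE0,1: acc=63; fwd→63 fwd↓1
  step 2 · PE0,1: acc=72; fwd→72 fwd↓5
  step 3 · PE0,1: acc=81; fwd→81 fwd↓4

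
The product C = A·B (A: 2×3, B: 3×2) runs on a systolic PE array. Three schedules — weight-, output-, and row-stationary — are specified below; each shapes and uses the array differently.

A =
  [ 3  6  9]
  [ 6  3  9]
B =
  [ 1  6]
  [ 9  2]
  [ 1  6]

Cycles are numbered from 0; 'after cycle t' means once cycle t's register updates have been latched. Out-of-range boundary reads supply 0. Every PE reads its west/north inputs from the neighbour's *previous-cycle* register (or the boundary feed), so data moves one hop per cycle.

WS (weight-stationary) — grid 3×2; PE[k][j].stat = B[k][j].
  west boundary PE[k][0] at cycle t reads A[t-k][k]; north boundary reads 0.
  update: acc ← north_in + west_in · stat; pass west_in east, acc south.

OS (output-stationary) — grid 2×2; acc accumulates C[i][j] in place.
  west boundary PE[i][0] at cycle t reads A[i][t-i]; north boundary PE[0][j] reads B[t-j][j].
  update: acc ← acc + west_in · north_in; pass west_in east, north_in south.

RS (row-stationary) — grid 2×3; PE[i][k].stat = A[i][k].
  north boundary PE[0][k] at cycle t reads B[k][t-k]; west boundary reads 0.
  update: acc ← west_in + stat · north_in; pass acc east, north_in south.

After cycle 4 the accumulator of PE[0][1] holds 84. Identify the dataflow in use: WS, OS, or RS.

WS (3×2 grid), PE[0][1]:
  0: (0,1).acc=0  regs=<0,0>
  1: (0,1).acc=18  regs=<3,18>
  2: (0,1).acc=36  regs=<6,36>
  3: (0,1).acc=0  regs=<0,0>
  4: (0,1).acc=0  regs=<0,0>
OS (2×2 grid), PE[0][1]:
  0: (0,1).acc=0  regs=<0,0>
  1: (0,1).acc=18  regs=<3,6>
  2: (0,1).acc=30  regs=<6,2>
  3: (0,1).acc=84  regs=<9,6>
  4: (0,1).acc=84  regs=<0,0>
RS (2×3 grid), PE[0][1]:
  0: (0,1).acc=0  regs=<0,0>
  1: (0,1).acc=57  regs=<57,9>
  2: (0,1).acc=30  regs=<30,2>
  3: (0,1).acc=0  regs=<0,0>
  4: (0,1).acc=0  regs=<0,0>

dataflow = OS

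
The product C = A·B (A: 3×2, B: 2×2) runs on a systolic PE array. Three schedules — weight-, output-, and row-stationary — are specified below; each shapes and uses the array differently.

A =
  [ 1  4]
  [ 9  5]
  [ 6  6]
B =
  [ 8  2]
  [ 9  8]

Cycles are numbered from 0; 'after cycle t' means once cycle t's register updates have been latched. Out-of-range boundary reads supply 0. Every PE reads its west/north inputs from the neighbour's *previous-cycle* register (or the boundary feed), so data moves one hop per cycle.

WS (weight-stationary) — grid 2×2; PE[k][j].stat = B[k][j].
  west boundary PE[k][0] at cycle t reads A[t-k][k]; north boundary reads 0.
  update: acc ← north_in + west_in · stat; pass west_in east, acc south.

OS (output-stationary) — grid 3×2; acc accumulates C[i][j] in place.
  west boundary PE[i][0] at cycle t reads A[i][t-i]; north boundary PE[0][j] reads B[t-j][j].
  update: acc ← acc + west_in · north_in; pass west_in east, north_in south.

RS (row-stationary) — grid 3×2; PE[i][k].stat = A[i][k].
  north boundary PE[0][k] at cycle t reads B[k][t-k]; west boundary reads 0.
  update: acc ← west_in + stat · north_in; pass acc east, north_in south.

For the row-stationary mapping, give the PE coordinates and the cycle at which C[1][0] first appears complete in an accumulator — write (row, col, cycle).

(row, col, cycle) = (1, 1, 2)

Under RS, C[1][0] lands at PE[1][1]:
  cycle 0: PE[1][1] → acc 0, east 0, south 0
  cycle 1: PE[1][1] → acc 0, east 0, south 0
  cycle 2: PE[1][1] → acc 117, east 117, south 9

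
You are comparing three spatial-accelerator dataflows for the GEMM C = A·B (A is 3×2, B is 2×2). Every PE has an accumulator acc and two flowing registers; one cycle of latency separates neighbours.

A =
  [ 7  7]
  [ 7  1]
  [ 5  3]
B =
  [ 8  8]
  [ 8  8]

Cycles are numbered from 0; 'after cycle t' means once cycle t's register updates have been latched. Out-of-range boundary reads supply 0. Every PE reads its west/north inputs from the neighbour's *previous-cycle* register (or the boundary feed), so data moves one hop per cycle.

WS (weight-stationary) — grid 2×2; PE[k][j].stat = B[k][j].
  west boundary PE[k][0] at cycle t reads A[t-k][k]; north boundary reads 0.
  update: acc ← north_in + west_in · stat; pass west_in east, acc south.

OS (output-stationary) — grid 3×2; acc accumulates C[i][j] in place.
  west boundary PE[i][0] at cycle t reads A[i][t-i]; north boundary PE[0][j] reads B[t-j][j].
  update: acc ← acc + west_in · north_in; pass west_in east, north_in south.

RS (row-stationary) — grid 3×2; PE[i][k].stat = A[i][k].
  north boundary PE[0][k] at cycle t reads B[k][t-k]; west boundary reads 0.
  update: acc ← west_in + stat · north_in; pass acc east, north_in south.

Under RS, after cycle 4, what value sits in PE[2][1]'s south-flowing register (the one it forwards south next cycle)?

register = 8

RS 3×2: PE[2][1] cycle-by-cycle (with neighbour feeds):
  after 0 — PE[1][1] acc=0, pass-E 0, pass-S 0
  after 0 — PE[2][0] acc=0, pass-E 0, pass-S 0
  after 0 — PE[2][1] acc=0, pass-E 0, pass-S 0
  after 1 — PE[1][1] acc=0, pass-E 0, pass-S 0
  after 1 — PE[2][0] acc=0, pass-E 0, pass-S 0
  after 1 — PE[2][1] acc=0, pass-E 0, pass-S 0
  after 2 — PE[1][1] acc=64, pass-E 64, pass-S 8
  after 2 — PE[2][0] acc=40, pass-E 40, pass-S 8
  after 2 — PE[2][1] acc=0, pass-E 0, pass-S 0
  after 3 — PE[1][1] acc=64, pass-E 64, pass-S 8
  after 3 — PE[2][0] acc=40, pass-E 40, pass-S 8
  after 3 — PE[2][1] acc=64, pass-E 64, pass-S 8
  after 4 — PE[1][1] acc=0, pass-E 0, pass-S 0
  after 4 — PE[2][0] acc=0, pass-E 0, pass-S 0
  after 4 — PE[2][1] acc=64, pass-E 64, pass-S 8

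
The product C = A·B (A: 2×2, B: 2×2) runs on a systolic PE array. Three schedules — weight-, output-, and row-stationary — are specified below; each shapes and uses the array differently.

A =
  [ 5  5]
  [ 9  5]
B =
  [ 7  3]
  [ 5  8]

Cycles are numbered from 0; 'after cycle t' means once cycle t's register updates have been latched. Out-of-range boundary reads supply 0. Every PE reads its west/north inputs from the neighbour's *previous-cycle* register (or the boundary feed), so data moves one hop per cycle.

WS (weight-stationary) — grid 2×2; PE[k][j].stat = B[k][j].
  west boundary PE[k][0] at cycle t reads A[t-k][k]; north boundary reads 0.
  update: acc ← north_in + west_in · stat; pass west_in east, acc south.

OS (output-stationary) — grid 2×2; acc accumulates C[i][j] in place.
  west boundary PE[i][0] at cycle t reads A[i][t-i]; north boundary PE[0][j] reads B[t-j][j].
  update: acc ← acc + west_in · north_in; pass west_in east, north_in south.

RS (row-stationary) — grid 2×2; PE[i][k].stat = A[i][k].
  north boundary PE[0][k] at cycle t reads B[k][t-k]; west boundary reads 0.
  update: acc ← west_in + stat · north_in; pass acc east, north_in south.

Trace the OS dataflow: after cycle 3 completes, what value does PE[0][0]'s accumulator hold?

PE[0][0].acc = 60

OS 2×2: PE[0][0] cycle-by-cycle (with neighbour feeds):
  [0] (0,0) acc=35 (h:5 v:7)
  [1] (0,0) acc=60 (h:5 v:5)
  [2] (0,0) acc=60 (h:0 v:0)
  [3] (0,0) acc=60 (h:0 v:0)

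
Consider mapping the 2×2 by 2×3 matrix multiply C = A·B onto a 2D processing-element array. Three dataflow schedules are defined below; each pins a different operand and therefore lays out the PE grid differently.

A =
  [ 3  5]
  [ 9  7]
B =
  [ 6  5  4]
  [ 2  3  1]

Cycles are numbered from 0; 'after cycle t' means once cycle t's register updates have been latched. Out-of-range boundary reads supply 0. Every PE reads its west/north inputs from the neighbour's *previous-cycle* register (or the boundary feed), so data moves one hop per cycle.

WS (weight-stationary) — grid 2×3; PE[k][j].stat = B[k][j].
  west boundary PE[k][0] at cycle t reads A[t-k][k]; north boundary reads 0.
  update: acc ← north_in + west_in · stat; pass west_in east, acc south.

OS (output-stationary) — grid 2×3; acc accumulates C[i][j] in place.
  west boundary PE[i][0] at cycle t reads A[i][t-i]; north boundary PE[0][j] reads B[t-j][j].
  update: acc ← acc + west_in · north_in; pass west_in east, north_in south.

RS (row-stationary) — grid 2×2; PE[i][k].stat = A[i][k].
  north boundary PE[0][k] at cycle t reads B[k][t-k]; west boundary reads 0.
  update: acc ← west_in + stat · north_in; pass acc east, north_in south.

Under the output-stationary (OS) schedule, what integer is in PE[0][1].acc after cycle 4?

PE[0][1].acc = 30

OS (2×3). Following PE[0][1] plus its west/north inputs:
  t=0 PE[0][0]: acc=18 h=3 v=6
  t=0 PE[0][1]: acc=0 h=0 v=0
  t=1 PE[0][0]: acc=28 h=5 v=2
  t=1 PE[0][1]: acc=15 h=3 v=5
  t=2 PE[0][0]: acc=28 h=0 v=0
  t=2 PE[0][1]: acc=30 h=5 v=3
  t=3 PE[0][0]: acc=28 h=0 v=0
  t=3 PE[0][1]: acc=30 h=0 v=0
  t=4 PE[0][0]: acc=28 h=0 v=0
  t=4 PE[0][1]: acc=30 h=0 v=0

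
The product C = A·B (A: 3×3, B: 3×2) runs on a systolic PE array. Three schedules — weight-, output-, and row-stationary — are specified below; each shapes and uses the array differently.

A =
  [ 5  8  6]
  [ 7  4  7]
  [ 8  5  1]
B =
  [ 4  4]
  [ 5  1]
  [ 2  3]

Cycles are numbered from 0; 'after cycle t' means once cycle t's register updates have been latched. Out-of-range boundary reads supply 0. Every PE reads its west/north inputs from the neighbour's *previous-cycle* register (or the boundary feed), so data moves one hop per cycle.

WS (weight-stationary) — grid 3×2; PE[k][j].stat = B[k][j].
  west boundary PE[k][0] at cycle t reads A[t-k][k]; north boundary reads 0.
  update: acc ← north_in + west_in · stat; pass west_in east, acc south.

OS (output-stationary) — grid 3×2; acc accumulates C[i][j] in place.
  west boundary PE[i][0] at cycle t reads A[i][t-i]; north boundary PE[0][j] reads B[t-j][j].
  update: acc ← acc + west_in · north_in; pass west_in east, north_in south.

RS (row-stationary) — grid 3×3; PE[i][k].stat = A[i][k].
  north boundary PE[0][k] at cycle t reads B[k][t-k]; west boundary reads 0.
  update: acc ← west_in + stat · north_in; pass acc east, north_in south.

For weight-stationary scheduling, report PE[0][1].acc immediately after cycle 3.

WS on a 3×2 grid — tracing PE[0][1] and its feeders:
  t=0 PE[0][0]: acc=20 h=5 v=20
  t=0 PE[0][1]: acc=0 h=0 v=0
  t=1 PE[0][0]: acc=28 h=7 v=28
  t=1 PE[0][1]: acc=20 h=5 v=20
  t=2 PE[0][0]: acc=32 h=8 v=32
  t=2 PE[0][1]: acc=28 h=7 v=28
  t=3 PE[0][0]: acc=0 h=0 v=0
  t=3 PE[0][1]: acc=32 h=8 v=32

PE[0][1].acc = 32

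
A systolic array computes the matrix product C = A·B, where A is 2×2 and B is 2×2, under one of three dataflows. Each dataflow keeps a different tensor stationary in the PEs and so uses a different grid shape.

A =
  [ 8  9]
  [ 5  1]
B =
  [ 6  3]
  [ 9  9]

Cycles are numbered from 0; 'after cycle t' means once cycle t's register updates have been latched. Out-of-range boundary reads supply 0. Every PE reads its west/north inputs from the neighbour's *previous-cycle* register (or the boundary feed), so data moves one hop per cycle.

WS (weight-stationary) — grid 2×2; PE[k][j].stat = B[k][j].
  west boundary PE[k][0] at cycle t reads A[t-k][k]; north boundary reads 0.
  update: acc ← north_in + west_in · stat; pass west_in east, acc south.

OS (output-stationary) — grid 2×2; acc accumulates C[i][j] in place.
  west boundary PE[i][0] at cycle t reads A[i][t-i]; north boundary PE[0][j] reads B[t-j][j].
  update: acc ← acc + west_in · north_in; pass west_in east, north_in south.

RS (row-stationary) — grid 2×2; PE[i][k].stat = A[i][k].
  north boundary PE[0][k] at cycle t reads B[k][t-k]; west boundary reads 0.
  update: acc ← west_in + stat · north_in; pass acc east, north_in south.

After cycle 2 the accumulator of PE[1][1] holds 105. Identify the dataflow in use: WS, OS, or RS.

WS [2×2] PE[1][1] across cycles:
  cycle 0: PE[1][1] → acc 0, east 0, south 0
  cycle 1: PE[1][1] → acc 0, east 0, south 0
  cycle 2: PE[1][1] → acc 105, east 9, south 105
OS [2×2] PE[1][1] across cycles:
  cycle 0: PE[1][1] → acc 0, east 0, south 0
  cycle 1: PE[1][1] → acc 0, east 0, south 0
  cycle 2: PE[1][1] → acc 15, east 5, south 3
RS [2×2] PE[1][1] across cycles:
  cycle 0: PE[1][1] → acc 0, east 0, south 0
  cycle 1: PE[1][1] → acc 0, east 0, south 0
  cycle 2: PE[1][1] → acc 39, east 39, south 9

dataflow = WS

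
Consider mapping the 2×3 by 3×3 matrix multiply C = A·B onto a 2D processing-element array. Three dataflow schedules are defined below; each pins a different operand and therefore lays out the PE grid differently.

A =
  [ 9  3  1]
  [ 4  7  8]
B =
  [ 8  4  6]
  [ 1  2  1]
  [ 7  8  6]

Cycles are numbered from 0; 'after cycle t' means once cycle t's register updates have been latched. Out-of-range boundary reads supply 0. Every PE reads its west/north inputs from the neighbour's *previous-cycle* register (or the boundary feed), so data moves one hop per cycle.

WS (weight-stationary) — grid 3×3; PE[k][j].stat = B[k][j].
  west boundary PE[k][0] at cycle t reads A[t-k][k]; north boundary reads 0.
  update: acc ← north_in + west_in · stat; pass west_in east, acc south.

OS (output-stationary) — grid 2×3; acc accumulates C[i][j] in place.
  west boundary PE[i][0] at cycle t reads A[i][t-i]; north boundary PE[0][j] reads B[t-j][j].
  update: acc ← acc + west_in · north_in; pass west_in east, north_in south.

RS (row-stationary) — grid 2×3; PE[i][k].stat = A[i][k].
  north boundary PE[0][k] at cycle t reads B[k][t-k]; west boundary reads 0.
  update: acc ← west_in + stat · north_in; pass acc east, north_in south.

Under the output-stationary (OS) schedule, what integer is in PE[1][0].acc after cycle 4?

PE[1][0].acc = 95

OS on a 2×3 grid — tracing PE[1][0] and its feeders:
  after 0 — PE[0][0] acc=72, pass-E 9, pass-S 8
  after 0 — PE[1][0] acc=0, pass-E 0, pass-S 0
  after 1 — PE[0][0] acc=75, pass-E 3, pass-S 1
  after 1 — PE[1][0] acc=32, pass-E 4, pass-S 8
  after 2 — PE[0][0] acc=82, pass-E 1, pass-S 7
  after 2 — PE[1][0] acc=39, pass-E 7, pass-S 1
  after 3 — PE[0][0] acc=82, pass-E 0, pass-S 0
  after 3 — PE[1][0] acc=95, pass-E 8, pass-S 7
  after 4 — PE[0][0] acc=82, pass-E 0, pass-S 0
  after 4 — PE[1][0] acc=95, pass-E 0, pass-S 0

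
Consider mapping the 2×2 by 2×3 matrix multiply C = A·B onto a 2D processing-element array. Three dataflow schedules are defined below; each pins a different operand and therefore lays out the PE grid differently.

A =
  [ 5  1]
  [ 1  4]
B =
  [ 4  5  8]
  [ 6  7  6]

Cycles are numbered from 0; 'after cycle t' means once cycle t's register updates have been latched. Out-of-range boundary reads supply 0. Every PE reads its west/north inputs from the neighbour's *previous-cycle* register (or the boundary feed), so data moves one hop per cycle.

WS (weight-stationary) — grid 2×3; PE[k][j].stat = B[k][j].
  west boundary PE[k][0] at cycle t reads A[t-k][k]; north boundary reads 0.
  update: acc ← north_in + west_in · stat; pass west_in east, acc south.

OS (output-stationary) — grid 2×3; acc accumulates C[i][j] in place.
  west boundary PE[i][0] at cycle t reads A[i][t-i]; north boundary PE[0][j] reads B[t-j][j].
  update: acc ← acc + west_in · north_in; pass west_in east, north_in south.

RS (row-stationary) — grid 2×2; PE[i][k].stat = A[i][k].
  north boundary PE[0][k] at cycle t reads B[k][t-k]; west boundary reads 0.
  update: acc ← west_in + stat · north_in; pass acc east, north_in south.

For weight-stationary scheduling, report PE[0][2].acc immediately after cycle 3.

PE[0][2].acc = 8

WS 2×3: PE[0][2] cycle-by-cycle (with neighbour feeds):
  [0] (0,1) acc=0 (h:0 v:0)
  [0] (0,2) acc=0 (h:0 v:0)
  [1] (0,1) acc=25 (h:5 v:25)
  [1] (0,2) acc=0 (h:0 v:0)
  [2] (0,1) acc=5 (h:1 v:5)
  [2] (0,2) acc=40 (h:5 v:40)
  [3] (0,1) acc=0 (h:0 v:0)
  [3] (0,2) acc=8 (h:1 v:8)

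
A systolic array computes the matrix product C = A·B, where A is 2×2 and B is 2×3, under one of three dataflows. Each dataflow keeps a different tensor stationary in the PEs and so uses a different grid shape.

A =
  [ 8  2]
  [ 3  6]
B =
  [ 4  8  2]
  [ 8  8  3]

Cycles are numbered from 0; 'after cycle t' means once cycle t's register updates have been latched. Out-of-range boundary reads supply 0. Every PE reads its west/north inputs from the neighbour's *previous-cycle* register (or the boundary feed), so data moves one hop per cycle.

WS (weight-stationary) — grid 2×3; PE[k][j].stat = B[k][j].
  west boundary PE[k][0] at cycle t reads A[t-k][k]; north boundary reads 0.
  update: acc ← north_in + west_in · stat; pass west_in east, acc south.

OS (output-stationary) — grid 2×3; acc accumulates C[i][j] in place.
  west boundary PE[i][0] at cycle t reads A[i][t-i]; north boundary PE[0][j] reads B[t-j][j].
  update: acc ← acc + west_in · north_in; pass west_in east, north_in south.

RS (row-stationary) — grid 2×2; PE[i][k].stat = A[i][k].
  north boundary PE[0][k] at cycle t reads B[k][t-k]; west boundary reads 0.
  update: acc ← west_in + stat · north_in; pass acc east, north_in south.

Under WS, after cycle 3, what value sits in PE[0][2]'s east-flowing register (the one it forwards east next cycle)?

WS on a 2×3 grid — tracing PE[0][2] and its feeders:
  step 0 · PE0,1: acc=0; fwd→0 fwd↓0
  step 0 · PE0,2: acc=0; fwd→0 fwd↓0
  step 1 · PE0,1: acc=64; fwd→8 fwd↓64
  step 1 · PE0,2: acc=0; fwd→0 fwd↓0
  step 2 · PE0,1: acc=24; fwd→3 fwd↓24
  step 2 · PE0,2: acc=16; fwd→8 fwd↓16
  step 3 · PE0,1: acc=0; fwd→0 fwd↓0
  step 3 · PE0,2: acc=6; fwd→3 fwd↓6

register = 3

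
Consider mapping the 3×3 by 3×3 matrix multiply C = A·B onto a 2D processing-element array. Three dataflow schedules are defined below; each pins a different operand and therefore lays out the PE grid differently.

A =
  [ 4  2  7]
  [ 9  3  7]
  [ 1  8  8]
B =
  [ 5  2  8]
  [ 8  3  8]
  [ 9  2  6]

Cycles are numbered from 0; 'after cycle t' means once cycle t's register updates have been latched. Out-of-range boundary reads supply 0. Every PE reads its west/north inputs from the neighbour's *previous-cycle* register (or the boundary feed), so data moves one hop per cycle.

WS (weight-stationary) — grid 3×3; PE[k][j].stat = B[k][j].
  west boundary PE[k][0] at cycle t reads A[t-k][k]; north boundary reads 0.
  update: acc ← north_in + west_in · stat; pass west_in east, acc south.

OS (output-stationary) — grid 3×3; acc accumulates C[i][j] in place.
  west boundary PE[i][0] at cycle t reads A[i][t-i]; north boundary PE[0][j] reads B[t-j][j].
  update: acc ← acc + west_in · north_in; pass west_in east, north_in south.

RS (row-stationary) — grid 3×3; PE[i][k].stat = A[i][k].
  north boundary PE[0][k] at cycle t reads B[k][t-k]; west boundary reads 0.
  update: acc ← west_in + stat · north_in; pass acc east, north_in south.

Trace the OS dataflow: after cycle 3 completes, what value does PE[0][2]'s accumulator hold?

PE[0][2].acc = 48

Tracing OS — 3×3 array, target PE[0][2]:
  c0 r0c1: 0 / 0 / 0
  c0 r0c2: 0 / 0 / 0
  c1 r0c1: 8 / 4 / 2
  c1 r0c2: 0 / 0 / 0
  c2 r0c1: 14 / 2 / 3
  c2 r0c2: 32 / 4 / 8
  c3 r0c1: 28 / 7 / 2
  c3 r0c2: 48 / 2 / 8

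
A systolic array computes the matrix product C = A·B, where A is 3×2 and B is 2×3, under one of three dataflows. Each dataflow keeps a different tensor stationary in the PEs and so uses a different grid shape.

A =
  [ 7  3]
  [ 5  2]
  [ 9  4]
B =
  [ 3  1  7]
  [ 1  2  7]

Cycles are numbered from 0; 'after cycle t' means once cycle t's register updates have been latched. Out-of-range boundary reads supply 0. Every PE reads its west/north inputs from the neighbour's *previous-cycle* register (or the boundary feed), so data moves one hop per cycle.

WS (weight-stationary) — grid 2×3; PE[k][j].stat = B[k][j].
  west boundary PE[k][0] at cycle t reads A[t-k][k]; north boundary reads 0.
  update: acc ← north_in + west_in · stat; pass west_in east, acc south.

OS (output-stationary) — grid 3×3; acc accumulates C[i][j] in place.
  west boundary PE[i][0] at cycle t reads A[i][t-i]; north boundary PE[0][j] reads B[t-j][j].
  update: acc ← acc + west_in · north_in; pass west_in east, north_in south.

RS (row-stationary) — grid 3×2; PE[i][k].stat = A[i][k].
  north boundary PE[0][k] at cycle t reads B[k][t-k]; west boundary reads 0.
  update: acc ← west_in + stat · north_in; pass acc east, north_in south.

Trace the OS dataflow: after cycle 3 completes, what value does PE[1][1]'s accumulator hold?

OS 3×3: PE[1][1] cycle-by-cycle (with neighbour feeds):
  @0  [0,1]  acc 0  |  →0  ↓0
  @0  [1,0]  acc 0  |  →0  ↓0
  @0  [1,1]  acc 0  |  →0  ↓0
  @1  [0,1]  acc 7  |  →7  ↓1
  @1  [1,0]  acc 15  |  →5  ↓3
  @1  [1,1]  acc 0  |  →0  ↓0
  @2  [0,1]  acc 13  |  →3  ↓2
  @2  [1,0]  acc 17  |  →2  ↓1
  @2  [1,1]  acc 5  |  →5  ↓1
  @3  [0,1]  acc 13  |  →0  ↓0
  @3  [1,0]  acc 17  |  →0  ↓0
  @3  [1,1]  acc 9  |  →2  ↓2

PE[1][1].acc = 9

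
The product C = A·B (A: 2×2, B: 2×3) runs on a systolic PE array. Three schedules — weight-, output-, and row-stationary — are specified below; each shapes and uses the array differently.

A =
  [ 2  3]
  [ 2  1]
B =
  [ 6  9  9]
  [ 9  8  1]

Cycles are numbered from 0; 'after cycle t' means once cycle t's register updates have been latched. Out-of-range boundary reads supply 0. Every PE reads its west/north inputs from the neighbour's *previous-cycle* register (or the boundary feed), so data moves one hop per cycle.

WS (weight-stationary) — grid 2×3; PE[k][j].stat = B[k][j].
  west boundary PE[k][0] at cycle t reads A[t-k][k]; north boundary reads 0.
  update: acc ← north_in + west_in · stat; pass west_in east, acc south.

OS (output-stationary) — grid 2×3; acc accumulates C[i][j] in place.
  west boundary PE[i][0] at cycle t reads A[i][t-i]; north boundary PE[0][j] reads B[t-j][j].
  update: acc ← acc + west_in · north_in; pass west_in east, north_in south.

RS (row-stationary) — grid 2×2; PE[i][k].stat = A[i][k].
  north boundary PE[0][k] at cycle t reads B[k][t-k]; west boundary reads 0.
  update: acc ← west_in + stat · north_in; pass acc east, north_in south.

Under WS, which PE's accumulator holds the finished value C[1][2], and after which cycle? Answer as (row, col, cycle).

WS — PE[1][2] is where C[1][2] collects:
  step 0 · PE1,2: acc=0; fwd→0 fwd↓0
  step 1 · PE1,2: acc=0; fwd→0 fwd↓0
  step 2 · PE1,2: acc=0; fwd→0 fwd↓0
  step 3 · PE1,2: acc=21; fwd→3 fwd↓21
  step 4 · PE1,2: acc=19; fwd→1 fwd↓19

(row, col, cycle) = (1, 2, 4)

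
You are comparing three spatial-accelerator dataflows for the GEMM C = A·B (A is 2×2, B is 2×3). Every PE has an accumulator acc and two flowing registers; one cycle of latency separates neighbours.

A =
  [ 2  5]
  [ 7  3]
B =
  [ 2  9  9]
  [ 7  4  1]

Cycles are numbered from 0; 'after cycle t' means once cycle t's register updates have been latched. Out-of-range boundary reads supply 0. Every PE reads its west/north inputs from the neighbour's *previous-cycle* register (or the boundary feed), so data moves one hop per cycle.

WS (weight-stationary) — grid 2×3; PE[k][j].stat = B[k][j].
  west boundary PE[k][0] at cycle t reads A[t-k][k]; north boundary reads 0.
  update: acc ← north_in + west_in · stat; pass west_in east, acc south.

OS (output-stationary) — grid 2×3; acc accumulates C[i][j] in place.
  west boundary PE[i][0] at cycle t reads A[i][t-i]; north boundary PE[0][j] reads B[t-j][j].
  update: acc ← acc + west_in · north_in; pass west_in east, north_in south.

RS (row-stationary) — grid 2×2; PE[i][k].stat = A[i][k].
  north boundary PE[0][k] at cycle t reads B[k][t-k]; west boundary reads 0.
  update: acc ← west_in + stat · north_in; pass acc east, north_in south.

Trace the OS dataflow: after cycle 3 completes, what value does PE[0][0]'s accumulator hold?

OS (2×3). Following PE[0][0] plus its west/north inputs:
  0: (0,0).acc=4  regs=<2,2>
  1: (0,0).acc=39  regs=<5,7>
  2: (0,0).acc=39  regs=<0,0>
  3: (0,0).acc=39  regs=<0,0>

PE[0][0].acc = 39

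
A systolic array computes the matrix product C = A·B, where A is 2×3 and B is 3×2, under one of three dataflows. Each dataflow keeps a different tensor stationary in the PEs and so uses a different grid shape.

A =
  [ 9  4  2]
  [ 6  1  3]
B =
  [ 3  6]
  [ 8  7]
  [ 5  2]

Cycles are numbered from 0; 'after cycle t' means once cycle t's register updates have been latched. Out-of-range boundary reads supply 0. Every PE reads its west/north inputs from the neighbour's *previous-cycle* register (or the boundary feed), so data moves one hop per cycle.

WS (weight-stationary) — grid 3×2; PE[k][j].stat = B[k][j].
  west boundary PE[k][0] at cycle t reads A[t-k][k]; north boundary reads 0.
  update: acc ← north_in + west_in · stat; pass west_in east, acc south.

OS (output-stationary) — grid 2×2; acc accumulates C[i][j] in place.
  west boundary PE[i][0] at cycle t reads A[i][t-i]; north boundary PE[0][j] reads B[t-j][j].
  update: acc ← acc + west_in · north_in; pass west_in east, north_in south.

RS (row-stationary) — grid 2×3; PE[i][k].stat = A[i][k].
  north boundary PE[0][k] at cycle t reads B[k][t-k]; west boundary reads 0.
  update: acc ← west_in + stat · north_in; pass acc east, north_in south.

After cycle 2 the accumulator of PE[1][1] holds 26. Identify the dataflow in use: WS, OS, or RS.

dataflow = RS

— WS: 3×2; PE[1][1] trace:
  after 0 — PE[1][1] acc=0, pass-E 0, pass-S 0
  after 1 — PE[1][1] acc=0, pass-E 0, pass-S 0
  after 2 — PE[1][1] acc=82, pass-E 4, pass-S 82
— OS: 2×2; PE[1][1] trace:
  after 0 — PE[1][1] acc=0, pass-E 0, pass-S 0
  after 1 — PE[1][1] acc=0, pass-E 0, pass-S 0
  after 2 — PE[1][1] acc=36, pass-E 6, pass-S 6
— RS: 2×3; PE[1][1] trace:
  after 0 — PE[1][1] acc=0, pass-E 0, pass-S 0
  after 1 — PE[1][1] acc=0, pass-E 0, pass-S 0
  after 2 — PE[1][1] acc=26, pass-E 26, pass-S 8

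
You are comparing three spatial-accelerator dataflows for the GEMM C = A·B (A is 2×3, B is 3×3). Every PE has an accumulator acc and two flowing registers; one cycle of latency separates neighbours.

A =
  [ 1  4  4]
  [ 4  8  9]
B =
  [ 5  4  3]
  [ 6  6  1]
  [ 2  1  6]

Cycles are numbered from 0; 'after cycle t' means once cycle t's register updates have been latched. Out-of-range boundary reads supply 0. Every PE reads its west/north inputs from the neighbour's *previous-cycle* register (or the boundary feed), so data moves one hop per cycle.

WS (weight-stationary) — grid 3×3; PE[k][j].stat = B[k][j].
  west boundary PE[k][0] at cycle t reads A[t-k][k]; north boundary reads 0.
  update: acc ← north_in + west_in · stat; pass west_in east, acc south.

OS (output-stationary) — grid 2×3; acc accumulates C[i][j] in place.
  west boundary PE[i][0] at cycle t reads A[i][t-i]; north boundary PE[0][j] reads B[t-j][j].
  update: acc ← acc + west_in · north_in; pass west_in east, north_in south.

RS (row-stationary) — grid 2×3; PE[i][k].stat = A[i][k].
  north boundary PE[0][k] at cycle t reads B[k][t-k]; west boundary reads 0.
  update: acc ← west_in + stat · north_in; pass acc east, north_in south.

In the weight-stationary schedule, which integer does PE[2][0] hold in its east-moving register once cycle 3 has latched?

Tracing WS — 3×3 array, target PE[2][0]:
  c0 r1c0: 0 / 0 / 0
  c0 r2c0: 0 / 0 / 0
  c1 r1c0: 29 / 4 / 29
  c1 r2c0: 0 / 0 / 0
  c2 r1c0: 68 / 8 / 68
  c2 r2c0: 37 / 4 / 37
  c3 r1c0: 0 / 0 / 0
  c3 r2c0: 86 / 9 / 86

register = 9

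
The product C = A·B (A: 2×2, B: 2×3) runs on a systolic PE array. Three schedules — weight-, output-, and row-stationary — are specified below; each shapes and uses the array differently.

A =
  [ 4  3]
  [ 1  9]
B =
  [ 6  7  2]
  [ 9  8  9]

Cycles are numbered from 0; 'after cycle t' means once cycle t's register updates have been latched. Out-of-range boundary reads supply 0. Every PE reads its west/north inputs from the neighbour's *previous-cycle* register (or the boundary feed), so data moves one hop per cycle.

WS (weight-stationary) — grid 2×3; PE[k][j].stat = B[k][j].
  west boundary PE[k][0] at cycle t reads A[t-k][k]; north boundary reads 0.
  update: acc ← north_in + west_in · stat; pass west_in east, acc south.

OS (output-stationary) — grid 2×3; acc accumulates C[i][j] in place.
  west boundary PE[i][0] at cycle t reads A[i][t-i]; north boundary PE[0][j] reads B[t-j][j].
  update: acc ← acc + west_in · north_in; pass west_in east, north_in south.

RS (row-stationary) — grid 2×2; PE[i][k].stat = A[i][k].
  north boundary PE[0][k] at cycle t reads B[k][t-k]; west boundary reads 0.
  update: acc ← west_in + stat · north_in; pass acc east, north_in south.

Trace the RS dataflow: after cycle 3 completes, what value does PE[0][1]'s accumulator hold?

RS on a 2×2 grid — tracing PE[0][1] and its feeders:
  after 0 — PE[0][0] acc=24, pass-E 24, pass-S 6
  after 0 — PE[0][1] acc=0, pass-E 0, pass-S 0
  after 1 — PE[0][0] acc=28, pass-E 28, pass-S 7
  after 1 — PE[0][1] acc=51, pass-E 51, pass-S 9
  after 2 — PE[0][0] acc=8, pass-E 8, pass-S 2
  after 2 — PE[0][1] acc=52, pass-E 52, pass-S 8
  after 3 — PE[0][0] acc=0, pass-E 0, pass-S 0
  after 3 — PE[0][1] acc=35, pass-E 35, pass-S 9

PE[0][1].acc = 35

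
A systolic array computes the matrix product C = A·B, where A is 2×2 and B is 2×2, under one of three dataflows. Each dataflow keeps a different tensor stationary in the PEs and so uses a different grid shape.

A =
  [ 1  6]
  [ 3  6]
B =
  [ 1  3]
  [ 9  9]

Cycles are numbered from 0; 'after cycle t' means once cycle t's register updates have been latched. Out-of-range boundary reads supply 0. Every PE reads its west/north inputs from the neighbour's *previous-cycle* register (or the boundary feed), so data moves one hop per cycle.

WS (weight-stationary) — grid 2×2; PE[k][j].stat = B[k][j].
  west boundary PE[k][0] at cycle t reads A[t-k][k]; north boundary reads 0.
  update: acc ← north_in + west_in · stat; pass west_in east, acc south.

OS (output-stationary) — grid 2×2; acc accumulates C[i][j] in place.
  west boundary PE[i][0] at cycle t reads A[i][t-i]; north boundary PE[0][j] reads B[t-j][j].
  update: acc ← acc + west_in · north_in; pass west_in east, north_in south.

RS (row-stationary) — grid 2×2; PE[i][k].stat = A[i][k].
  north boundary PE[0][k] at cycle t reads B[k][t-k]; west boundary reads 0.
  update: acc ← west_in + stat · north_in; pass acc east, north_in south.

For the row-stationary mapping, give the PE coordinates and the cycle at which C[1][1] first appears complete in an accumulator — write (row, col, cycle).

RS — PE[1][1] is where C[1][1] collects:
  [0] (1,1) acc=0 (h:0 v:0)
  [1] (1,1) acc=0 (h:0 v:0)
  [2] (1,1) acc=57 (h:57 v:9)
  [3] (1,1) acc=63 (h:63 v:9)

(row, col, cycle) = (1, 1, 3)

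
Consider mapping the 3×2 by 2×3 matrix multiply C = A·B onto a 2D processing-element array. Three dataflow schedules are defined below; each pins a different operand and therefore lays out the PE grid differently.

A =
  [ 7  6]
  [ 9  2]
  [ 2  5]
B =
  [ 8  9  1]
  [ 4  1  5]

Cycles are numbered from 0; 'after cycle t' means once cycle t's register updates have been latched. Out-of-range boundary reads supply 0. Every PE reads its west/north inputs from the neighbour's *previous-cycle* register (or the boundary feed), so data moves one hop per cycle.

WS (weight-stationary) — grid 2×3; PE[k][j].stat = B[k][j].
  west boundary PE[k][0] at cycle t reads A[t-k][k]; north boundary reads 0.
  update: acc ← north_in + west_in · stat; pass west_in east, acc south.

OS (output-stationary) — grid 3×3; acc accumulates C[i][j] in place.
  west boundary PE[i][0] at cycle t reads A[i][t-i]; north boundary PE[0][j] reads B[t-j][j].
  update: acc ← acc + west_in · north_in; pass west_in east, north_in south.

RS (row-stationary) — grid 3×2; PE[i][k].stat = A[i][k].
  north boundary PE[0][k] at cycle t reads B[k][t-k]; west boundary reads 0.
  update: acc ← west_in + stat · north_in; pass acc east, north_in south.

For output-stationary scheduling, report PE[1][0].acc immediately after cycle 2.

PE[1][0].acc = 80

OS on a 3×3 grid — tracing PE[1][0] and its feeders:
  cycle 0: PE[0][0] → acc 56, east 7, south 8
  cycle 0: PE[1][0] → acc 0, east 0, south 0
  cycle 1: PE[0][0] → acc 80, east 6, south 4
  cycle 1: PE[1][0] → acc 72, east 9, south 8
  cycle 2: PE[0][0] → acc 80, east 0, south 0
  cycle 2: PE[1][0] → acc 80, east 2, south 4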